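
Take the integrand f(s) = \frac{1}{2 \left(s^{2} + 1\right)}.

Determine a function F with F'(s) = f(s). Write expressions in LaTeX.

An antiderivative is F(s) = \frac{\operatorname{atan}{\left(s \right)}}{2}.

Differentiate the proposed F(s) back; it has to land on f(s) exactly.
Check: d/ds[\frac{\operatorname{atan}{\left(s \right)}}{2}] = \frac{1}{2 s^{2} + 2}, which equals f(s).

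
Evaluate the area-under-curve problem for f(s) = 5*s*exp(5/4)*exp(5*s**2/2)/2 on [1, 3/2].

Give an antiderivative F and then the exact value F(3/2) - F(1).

The substitution u = 5*s**2/2 + 5/4 works: f is exactly (dF/du)*(du/ds) for that inner function.
F(s) = exp(5*s**2/2 + 5/4)/2 is an antiderivative of f.
Check: d/ds[exp(5*s**2/2 + 5/4)/2] = 5*s*exp(5/4)*exp(5*s**2/2)/2 = f(s).
F(3/2) = exp(55/8)/2; F(1) = exp(15/4)/2.
Integral = F(3/2) - F(1) = -exp(15/4)/2 + exp(55/8)/2.

Antiderivative: F(s) = exp(5*s**2/2 + 5/4)/2; value = -exp(15/4)/2 + exp(55/8)/2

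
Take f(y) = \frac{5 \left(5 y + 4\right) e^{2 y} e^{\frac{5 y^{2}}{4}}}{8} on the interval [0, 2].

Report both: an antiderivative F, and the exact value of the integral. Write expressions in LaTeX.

Antiderivative: F(y) = \frac{5 e^{2 y} e^{\frac{5 y^{2}}{4}}}{4}; value = - \frac{5}{4} + \frac{5 e^{9}}{4}

f matches the chain-rule pattern g'(h)*h' with inner function h(y) = \frac{5 y^{2}}{4} + 2 y; substituting u = h(y) collapses the integral.
F(y) = \frac{5 e^{2 y} e^{\frac{5 y^{2}}{4}}}{4} is an antiderivative of f.
Check: d/dy[\frac{5 e^{2 y} e^{\frac{5 y^{2}}{4}}}{4}] = \frac{25 y e^{2 y} e^{\frac{5 y^{2}}{4}}}{8} + \frac{5 e^{2 y} e^{\frac{5 y^{2}}{4}}}{2}, which equals f(y).
F(2) = \frac{5 e^{9}}{4}; F(0) = \frac{5}{4}.
Integral = F(2) - F(0) = - \frac{5}{4} + \frac{5 e^{9}}{4}.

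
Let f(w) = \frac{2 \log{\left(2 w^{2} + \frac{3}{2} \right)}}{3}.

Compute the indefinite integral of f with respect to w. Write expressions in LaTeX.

F(w) = \frac{2 w \log{\left(2 w^{2} + \frac{3}{2} \right)}}{3} - \frac{4 w}{3} + \frac{2 \sqrt{3} \operatorname{atan}{\left(\frac{2 \sqrt{3} w}{3} \right)}}{3} + C

Differentiate the proposed F(w) back; it has to land on f(w) exactly.
Check: d/dw[\frac{2 w \log{\left(2 w^{2} + \frac{3}{2} \right)}}{3} - \frac{4 w}{3} + \frac{2 \sqrt{3} \operatorname{atan}{\left(\frac{2 \sqrt{3} w}{3} \right)}}{3}] = \frac{2 \log{\left(2 w^{2} + \frac{3}{2} \right)}}{3} = f(w).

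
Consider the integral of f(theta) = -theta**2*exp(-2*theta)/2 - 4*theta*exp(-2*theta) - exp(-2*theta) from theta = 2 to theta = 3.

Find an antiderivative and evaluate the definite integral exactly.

f has the shape u'v + uv' for u = theta**2/4 + 9*theta/4 + 13/8 and v = exp(-2*theta) — it is the derivative of the product u*v.
F(theta) = (2*theta**2 + 18*theta + 13)*exp(-2*theta)/8 is an antiderivative of f.
Check: d/dtheta[(2*theta**2 + 18*theta + 13)*exp(-2*theta)/8] = (-theta**2 - 8*theta - 2)*exp(-2*theta)/2, which equals f(theta).
F(3) = 85*exp(-6)/8; F(2) = 57*exp(-4)/8.
Integral = F(3) - F(2) = -57*exp(-4)/8 + 85*exp(-6)/8.

Antiderivative: F(theta) = (2*theta**2 + 18*theta + 13)*exp(-2*theta)/8; value = -57*exp(-4)/8 + 85*exp(-6)/8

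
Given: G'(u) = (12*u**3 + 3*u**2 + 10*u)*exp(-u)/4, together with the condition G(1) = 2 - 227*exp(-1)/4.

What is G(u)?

Recognize the product-rule pattern: G'(u) = v'r + vr' with v = -3*u**3 - 39*u**2/4 - 22*u - 22, r = exp(-u), so integration by parts undoes it.
A general antiderivative is (-12*u**3 - 39*u**2 - 88*u - 88)*exp(-u)/4 + C.
The condition gives C = 2 - 227*exp(-1)/4 - (-227*exp(-1)/4) = 2.
So G(u) = -(12*u**3 + 39*u**2 + 88*u - 8*exp(u) + 88)*exp(-u)/4.
Check: d/du[-(12*u**3 + 39*u**2 + 88*u - 8*exp(u) + 88)*exp(-u)/4] = (12*u**3 + 3*u**2 + 10*u)*exp(-u)/4 = G'(u).

G(u) = -(12*u**3 + 39*u**2 + 88*u - 8*exp(u) + 88)*exp(-u)/4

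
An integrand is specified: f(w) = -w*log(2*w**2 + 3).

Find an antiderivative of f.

An antiderivative is F(w) = (-2*w**2*log(2*w**2 + 3) + 2*w**2 - 3*log(2*w**2 + 3))/4.

Since d/dw undoes antidifferentiation here, F'(w) = f(w) is required of F(w).
Check: d/dw[(-2*w**2*log(2*w**2 + 3) + 2*w**2 - 3*log(2*w**2 + 3))/4] = -w*log(2*w**2 + 3) = f(w).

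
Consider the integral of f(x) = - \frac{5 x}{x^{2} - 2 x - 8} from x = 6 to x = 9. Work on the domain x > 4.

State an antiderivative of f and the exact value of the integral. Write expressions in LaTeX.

The denominator factors as \left(x - 4\right) \left(x + 2\right); partial fractions split f into directly integrable pieces: - \frac{5}{3 \left(x + 2\right)} - \frac{10}{3 \left(x - 4\right)}.
F(x) = \frac{5 \left(- 2 \log{\left(x - 4 \right)} - \log{\left(x + 2 \right)}\right)}{3} is an antiderivative of f.
Check: d/dx[\frac{5 \left(- 2 \log{\left(x - 4 \right)} - \log{\left(x + 2 \right)}\right)}{3}] = - \frac{5 x}{x^{2} - 2 x - 8} = f(x).
F(9) = - \frac{10 \log{\left(5 \right)}}{3} - \frac{5 \log{\left(11 \right)}}{3}; F(6) = - \frac{5 \log{\left(8 \right)}}{3} - \frac{10 \log{\left(2 \right)}}{3}.
Integral = F(9) - F(6) = - \frac{10 \log{\left(5 \right)}}{3} - \frac{5 \log{\left(11 \right)}}{3} + \frac{10 \log{\left(2 \right)}}{3} + \frac{5 \log{\left(8 \right)}}{3}.

Antiderivative: F(x) = \frac{5 \left(- 2 \log{\left(x - 4 \right)} - \log{\left(x + 2 \right)}\right)}{3}; value = - \frac{10 \log{\left(5 \right)}}{3} - \frac{5 \log{\left(11 \right)}}{3} + \frac{10 \log{\left(2 \right)}}{3} + \frac{5 \log{\left(8 \right)}}{3}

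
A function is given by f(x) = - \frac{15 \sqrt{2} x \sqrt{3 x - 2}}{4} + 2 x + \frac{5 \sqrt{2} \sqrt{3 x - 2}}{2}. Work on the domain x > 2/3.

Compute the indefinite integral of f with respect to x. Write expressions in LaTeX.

F(x) = \frac{6 x^{2} - \sqrt{2} \left(3 x - 2\right)^{\frac{5}{2}} + 6}{6} + C

Integrate term by term and add the pieces.
Check: d/dx[\frac{6 x^{2} - \sqrt{2} \left(3 x - 2\right)^{\frac{5}{2}} + 6}{6}] = - \frac{15 \sqrt{2} x \sqrt{3 x - 2}}{4} + 2 x + \frac{5 \sqrt{2} \sqrt{3 x - 2}}{2} = f(x).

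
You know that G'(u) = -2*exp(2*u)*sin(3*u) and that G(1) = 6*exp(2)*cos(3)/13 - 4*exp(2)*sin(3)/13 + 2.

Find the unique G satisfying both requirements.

A first test for any G(u): its u-derivative must equal the given G'(u).
A general antiderivative is -4*exp(2*u)*sin(3*u)/13 + 6*exp(2*u)*cos(3*u)/13 + C.
The condition gives C = 6*exp(2)*cos(3)/13 - 4*exp(2)*sin(3)/13 + 2 - (6*exp(2)*cos(3)/13 - 4*exp(2)*sin(3)/13) = 2.
So G(u) = 2*(-2*exp(2*u)*sin(3*u) + 3*exp(2*u)*cos(3*u) + 13)/13.
Check: d/du[2*(-2*exp(2*u)*sin(3*u) + 3*exp(2*u)*cos(3*u) + 13)/13] = -2*exp(2*u)*sin(3*u) = G'(u).

G(u) = 2*(-2*exp(2*u)*sin(3*u) + 3*exp(2*u)*cos(3*u) + 13)/13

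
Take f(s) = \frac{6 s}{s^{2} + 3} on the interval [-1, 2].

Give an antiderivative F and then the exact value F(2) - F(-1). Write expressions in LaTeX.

Antiderivative: F(s) = 3 \log{\left(2 s^{2} + 6 \right)}; value = - 3 \log{\left(8 \right)} + 3 \log{\left(14 \right)}

f matches the chain-rule pattern g'(h)*h' with inner function h(s) = 2 s^{2} + 6; substituting u = h(s) collapses the integral.
F(s) = 3 \log{\left(2 s^{2} + 6 \right)} is an antiderivative of f.
Check: d/ds[3 \log{\left(2 s^{2} + 6 \right)}] = \frac{6 s}{s^{2} + 3} = f(s).
F(2) = 3 \log{\left(14 \right)}; F(-1) = 3 \log{\left(8 \right)}.
Integral = F(2) - F(-1) = - 3 \log{\left(8 \right)} + 3 \log{\left(14 \right)}.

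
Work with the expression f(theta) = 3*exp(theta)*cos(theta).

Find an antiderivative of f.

An antiderivative is F(theta) = 3*(sin(theta) + cos(theta))*exp(theta)/2.

Whatever form F(theta) takes, F'(theta) = f(theta) is non-negotiable.
Check: d/dtheta[3*(sin(theta) + cos(theta))*exp(theta)/2] = 3*exp(theta)*cos(theta) = f(theta).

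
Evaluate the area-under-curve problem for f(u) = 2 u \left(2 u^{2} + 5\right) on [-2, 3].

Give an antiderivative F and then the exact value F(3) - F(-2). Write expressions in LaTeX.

Check any antiderivative F(u) by computing F'(u) and comparing it with f(u).
F(u) = u^{4} + 5 u^{2} is an antiderivative of f.
Check: d/du[u^{4} + 5 u^{2}] = 4 u^{3} + 10 u, which equals f(u).
F(3) = 126; F(-2) = 36.
Integral = F(3) - F(-2) = 90.

Antiderivative: F(u) = u^{4} + 5 u^{2}; value = 90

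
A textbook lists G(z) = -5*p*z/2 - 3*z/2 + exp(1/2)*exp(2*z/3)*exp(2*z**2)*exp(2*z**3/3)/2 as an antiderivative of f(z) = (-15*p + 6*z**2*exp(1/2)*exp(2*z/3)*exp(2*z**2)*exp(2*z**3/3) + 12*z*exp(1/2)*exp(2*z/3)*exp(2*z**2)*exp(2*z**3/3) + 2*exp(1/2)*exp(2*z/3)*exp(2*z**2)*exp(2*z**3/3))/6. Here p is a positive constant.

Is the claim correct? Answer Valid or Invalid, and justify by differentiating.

Invalid: d/dz[G] - f = -3/2, which is not 0.

d/dz[G] = -5*p/2 + z**2*exp(1/2)*exp(2*z/3)*exp(2*z**2)*exp(2*z**3/3) + 2*z*exp(1/2)*exp(2*z/3)*exp(2*z**2)*exp(2*z**3/3) + exp(1/2)*exp(2*z/3)*exp(2*z**2)*exp(2*z**3/3)/3 - 3/2
d/dz[G] - f(z) = -3/2 != 0.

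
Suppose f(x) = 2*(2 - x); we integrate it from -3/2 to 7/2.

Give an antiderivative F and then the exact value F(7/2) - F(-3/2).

An antiderivative F(x) passes only if d/dx[F] lands on f(x) exactly.
F(x) = -x**2 + 4*x is an antiderivative of f.
Check: d/dx[-x**2 + 4*x] = 4 - 2*x, which equals f(x).
F(7/2) = 7/4; F(-3/2) = -33/4.
Integral = F(7/2) - F(-3/2) = 10.

Antiderivative: F(x) = -x**2 + 4*x; value = 10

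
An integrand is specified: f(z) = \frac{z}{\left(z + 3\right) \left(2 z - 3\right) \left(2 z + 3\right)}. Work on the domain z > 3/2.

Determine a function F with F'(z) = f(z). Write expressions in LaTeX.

The denominator factors as \left(z + 3\right) \left(2 z - 3\right) \left(2 z + 3\right); partial fractions split f into directly integrable pieces: \frac{1}{6 \left(2 z + 3\right)} + \frac{1}{18 \left(2 z - 3\right)} - \frac{1}{9 \left(z + 3\right)}.
Check: d/dz[- \frac{- \log{\left(z - \frac{3}{2} \right)} - 3 \log{\left(z + \frac{3}{2} \right)} + 4 \log{\left(z + 3 \right)}}{36}] = \frac{z}{4 z^{3} + 12 z^{2} - 9 z - 27}, which equals f(z).

An antiderivative is F(z) = - \frac{- \log{\left(z - \frac{3}{2} \right)} - 3 \log{\left(z + \frac{3}{2} \right)} + 4 \log{\left(z + 3 \right)}}{36}.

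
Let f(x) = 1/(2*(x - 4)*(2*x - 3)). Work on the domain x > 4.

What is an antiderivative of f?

Factor the denominator (2*(x - 4)*(2*x - 3)) and decompose: f = -1/(5*(2*x - 3)) + 1/(10*(x - 4)); each piece integrates to a log, atan, or power term.
Check: d/dx[log(x - 4)/10 - log(x - 3/2)/10] = 1/(4*x**2 - 22*x + 24), which equals f(x).

An antiderivative is F(x) = log(x - 4)/10 - log(x - 3/2)/10.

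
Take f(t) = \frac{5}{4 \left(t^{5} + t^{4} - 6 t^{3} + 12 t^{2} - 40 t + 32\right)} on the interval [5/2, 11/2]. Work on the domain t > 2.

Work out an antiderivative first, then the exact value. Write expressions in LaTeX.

Factor the denominator (4 \left(t - 2\right) \left(t - 1\right) \left(t + 4\right) \left(t^{2} + 4\right)) and decompose: f = \frac{7 t + 2}{320 \left(t^{2} + 4\right)} + \frac{1}{480 \left(t + 4\right)} - \frac{1}{20 \left(t - 1\right)} + \frac{5}{192 \left(t - 2\right)}; each piece integrates to a log, atan, or power term.
F(t) = \frac{5 \log{\left(t - 2 \right)}}{192} - \frac{\log{\left(t - 1 \right)}}{20} + \frac{\log{\left(t + 4 \right)}}{480} + \frac{7 \log{\left(t^{2} + 4 \right)}}{640} + \frac{\operatorname{atan}{\left(\frac{t}{2} \right)}}{320} is an antiderivative of f.
Check: d/dt[\frac{5 \log{\left(t - 2 \right)}}{192} - \frac{\log{\left(t - 1 \right)}}{20} + \frac{\log{\left(t + 4 \right)}}{480} + \frac{7 \log{\left(t^{2} + 4 \right)}}{640} + \frac{\operatorname{atan}{\left(\frac{t}{2} \right)}}{320}] = \frac{5}{4 t^{5} + 4 t^{4} - 24 t^{3} + 48 t^{2} - 160 t + 128}, which equals f(t).
F(11/2) = - \frac{\log{\left(\frac{9}{2} \right)}}{20} + \frac{\operatorname{atan}{\left(\frac{11}{4} \right)}}{320} + \frac{\log{\left(\frac{19}{2} \right)}}{480} + \frac{5 \log{\left(\frac{7}{2} \right)}}{192} + \frac{7 \log{\left(\frac{137}{4} \right)}}{640}; F(5/2) = - \frac{\log{\left(\frac{3}{2} \right)}}{20} - \frac{5 \log{\left(2 \right)}}{192} + \frac{\operatorname{atan}{\left(\frac{5}{4} \right)}}{320} + \frac{\log{\left(\frac{13}{2} \right)}}{480} + \frac{7 \log{\left(\frac{41}{4} \right)}}{640}.
Integral = F(11/2) - F(5/2) = - \frac{\log{\left(\frac{9}{2} \right)}}{20} - \frac{7 \log{\left(\frac{41}{4} \right)}}{640} - \frac{\log{\left(\frac{13}{2} \right)}}{480} - \frac{\operatorname{atan}{\left(\frac{5}{4} \right)}}{320} + \frac{\operatorname{atan}{\left(\frac{11}{4} \right)}}{320} + \frac{\log{\left(\frac{19}{2} \right)}}{480} + \frac{5 \log{\left(2 \right)}}{192} + \frac{\log{\left(\frac{3}{2} \right)}}{20} + \frac{5 \log{\left(\frac{7}{2} \right)}}{192} + \frac{7 \log{\left(\frac{137}{4} \right)}}{640}.

Antiderivative: F(t) = \frac{5 \log{\left(t - 2 \right)}}{192} - \frac{\log{\left(t - 1 \right)}}{20} + \frac{\log{\left(t + 4 \right)}}{480} + \frac{7 \log{\left(t^{2} + 4 \right)}}{640} + \frac{\operatorname{atan}{\left(\frac{t}{2} \right)}}{320}; value = - \frac{\log{\left(\frac{9}{2} \right)}}{20} - \frac{7 \log{\left(\frac{41}{4} \right)}}{640} - \frac{\log{\left(\frac{13}{2} \right)}}{480} - \frac{\operatorname{atan}{\left(\frac{5}{4} \right)}}{320} + \frac{\operatorname{atan}{\left(\frac{11}{4} \right)}}{320} + \frac{\log{\left(\frac{19}{2} \right)}}{480} + \frac{5 \log{\left(2 \right)}}{192} + \frac{\log{\left(\frac{3}{2} \right)}}{20} + \frac{5 \log{\left(\frac{7}{2} \right)}}{192} + \frac{7 \log{\left(\frac{137}{4} \right)}}{640}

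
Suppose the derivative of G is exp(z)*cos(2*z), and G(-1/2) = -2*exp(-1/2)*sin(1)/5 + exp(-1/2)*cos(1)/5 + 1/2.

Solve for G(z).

G(z) = 2*exp(z)*sin(2*z)/5 + exp(z)*cos(2*z)/5 + 1/2

Since d/dz undoes antidifferentiation here, G(z) must give back the stated G'(z).
A general antiderivative is 2*exp(z)*sin(2*z)/5 + exp(z)*cos(2*z)/5 + C.
The condition gives C = -2*exp(-1/2)*sin(1)/5 + exp(-1/2)*cos(1)/5 + 1/2 - (-2*exp(-1/2)*sin(1)/5 + exp(-1/2)*cos(1)/5) = 1/2.
So G(z) = 2*exp(z)*sin(2*z)/5 + exp(z)*cos(2*z)/5 + 1/2.
Check: d/dz[2*exp(z)*sin(2*z)/5 + exp(z)*cos(2*z)/5 + 1/2] = exp(z)*cos(2*z) = G'(z).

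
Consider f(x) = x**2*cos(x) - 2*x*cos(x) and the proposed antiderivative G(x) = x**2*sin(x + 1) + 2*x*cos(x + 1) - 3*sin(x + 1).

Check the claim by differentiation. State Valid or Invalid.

Invalid: d/dx[G] - f = -x**2*cos(x) + x**2*cos(x + 1) + 2*x*cos(x) - cos(x + 1), which is not 0.

d/dx[G] = x**2*cos(x + 1) - cos(x + 1)
d/dx[G] - f(x) = -x**2*cos(x) + x**2*cos(x + 1) + 2*x*cos(x) - cos(x + 1) != 0.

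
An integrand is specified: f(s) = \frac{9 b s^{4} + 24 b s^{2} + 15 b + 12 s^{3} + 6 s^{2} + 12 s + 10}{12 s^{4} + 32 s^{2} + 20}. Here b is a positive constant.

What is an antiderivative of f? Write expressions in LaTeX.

An antiderivative is F(s) = \frac{3 b s}{4} + \frac{\log{\left(\frac{3 s^{2}}{2} + \frac{5}{2} \right)}}{2} + \frac{\operatorname{atan}{\left(s \right)}}{2}.

Recover f(s) by differentiating a candidate F(s); any mismatch rules it out.
Check: d/ds[\frac{3 b s}{4} + \frac{\log{\left(\frac{3 s^{2}}{2} + \frac{5}{2} \right)}}{2} + \frac{\operatorname{atan}{\left(s \right)}}{2}] = \frac{9 b s^{4} + 24 b s^{2} + 15 b + 12 s^{3} + 6 s^{2} + 12 s + 10}{12 s^{4} + 32 s^{2} + 20} = f(s).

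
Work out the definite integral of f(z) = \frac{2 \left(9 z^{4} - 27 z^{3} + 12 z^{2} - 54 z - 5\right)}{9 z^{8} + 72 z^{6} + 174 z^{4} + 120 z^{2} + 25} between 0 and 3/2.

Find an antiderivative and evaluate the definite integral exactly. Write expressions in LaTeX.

Antiderivative: F(z) = \frac{9 - 4 z}{2 \left(3 z^{4} + 12 z^{2} + 5\right)}; value = - \frac{1311}{1510}

Recognize the product-rule pattern: f = u'v + uv' with u = \frac{1}{z^{4} + 4 z^{2} + \frac{5}{3}}, v = \frac{3}{2} - \frac{2 z}{3}, so integration by parts undoes it.
F(z) = \frac{9 - 4 z}{2 \left(3 z^{4} + 12 z^{2} + 5\right)} is an antiderivative of f.
Check: d/dz[\frac{9 - 4 z}{2 \left(3 z^{4} + 12 z^{2} + 5\right)}] = \frac{18 z^{4} - 54 z^{3} + 24 z^{2} - 108 z - 10}{9 z^{8} + 72 z^{6} + 174 z^{4} + 120 z^{2} + 25}, which equals f(z).
F(3/2) = \frac{24}{755}; F(0) = \frac{9}{10}.
Integral = F(3/2) - F(0) = - \frac{1311}{1510}.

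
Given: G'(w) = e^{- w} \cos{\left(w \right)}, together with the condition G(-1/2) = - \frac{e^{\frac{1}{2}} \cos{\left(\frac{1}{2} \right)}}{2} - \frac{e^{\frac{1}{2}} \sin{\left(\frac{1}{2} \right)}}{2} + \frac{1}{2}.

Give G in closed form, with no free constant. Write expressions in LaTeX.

For G(w) to be correct, d/dw[G] must agree with the stated G'(w) identically.
A general antiderivative is \frac{e^{- w} \sin{\left(w \right)}}{2} - \frac{e^{- w} \cos{\left(w \right)}}{2} + C.
The condition gives C = - \frac{e^{\frac{1}{2}} \cos{\left(\frac{1}{2} \right)}}{2} - \frac{e^{\frac{1}{2}} \sin{\left(\frac{1}{2} \right)}}{2} + \frac{1}{2} - (- \frac{e^{\frac{1}{2}} \cos{\left(\frac{1}{2} \right)}}{2} - \frac{e^{\frac{1}{2}} \sin{\left(\frac{1}{2} \right)}}{2}) = \frac{1}{2}.
So G(w) = \frac{1}{2} + \frac{e^{- w} \sin{\left(w \right)}}{2} - \frac{e^{- w} \cos{\left(w \right)}}{2}.
Check: d/dw[\frac{1}{2} + \frac{e^{- w} \sin{\left(w \right)}}{2} - \frac{e^{- w} \cos{\left(w \right)}}{2}] = e^{- w} \cos{\left(w \right)} = G'(w).

G(w) = \frac{1}{2} + \frac{e^{- w} \sin{\left(w \right)}}{2} - \frac{e^{- w} \cos{\left(w \right)}}{2}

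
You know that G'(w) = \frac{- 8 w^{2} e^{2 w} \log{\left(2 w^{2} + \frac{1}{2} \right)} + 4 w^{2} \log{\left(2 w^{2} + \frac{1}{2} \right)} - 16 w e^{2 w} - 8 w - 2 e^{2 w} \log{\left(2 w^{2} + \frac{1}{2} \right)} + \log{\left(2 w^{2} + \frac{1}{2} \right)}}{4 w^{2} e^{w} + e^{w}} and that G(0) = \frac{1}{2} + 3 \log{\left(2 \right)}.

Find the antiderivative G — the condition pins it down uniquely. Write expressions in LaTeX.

G(w) = - 2 e^{w} \log{\left(2 w^{2} + \frac{1}{2} \right)} + \frac{1}{2} - e^{- w} \log{\left(2 w^{2} + \frac{1}{2} \right)}

Recognize the product-rule pattern: G'(w) = u'v + uv' with u = - 2 e^{w} - e^{- w}, v = \log{\left(2 w^{2} + \frac{1}{2} \right)}, so integration by parts undoes it.
A general antiderivative is \left(- 2 e^{w} - e^{- w}\right) \log{\left(2 w^{2} + \frac{1}{2} \right)} + C.
The condition gives C = \frac{1}{2} + 3 \log{\left(2 \right)} - (3 \log{\left(2 \right)}) = \frac{1}{2}.
So G(w) = - 2 e^{w} \log{\left(2 w^{2} + \frac{1}{2} \right)} + \frac{1}{2} - e^{- w} \log{\left(2 w^{2} + \frac{1}{2} \right)}.
Check: d/dw[- 2 e^{w} \log{\left(2 w^{2} + \frac{1}{2} \right)} + \frac{1}{2} - e^{- w} \log{\left(2 w^{2} + \frac{1}{2} \right)}] = \frac{- 8 w^{2} e^{2 w} \log{\left(2 w^{2} + \frac{1}{2} \right)} + 4 w^{2} \log{\left(2 w^{2} + \frac{1}{2} \right)} - 16 w e^{2 w} - 8 w - 2 e^{2 w} \log{\left(2 w^{2} + \frac{1}{2} \right)} + \log{\left(2 w^{2} + \frac{1}{2} \right)}}{4 w^{2} e^{w} + e^{w}} = G'(w).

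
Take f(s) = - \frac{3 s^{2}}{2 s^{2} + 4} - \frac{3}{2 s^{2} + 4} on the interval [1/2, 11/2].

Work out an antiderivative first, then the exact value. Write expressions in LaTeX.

Antiderivative: F(s) = - \frac{3 s}{2} + \frac{3 \sqrt{2} \operatorname{atan}{\left(\frac{\sqrt{2} s}{2} \right)}}{4}; value = - \frac{15}{2} - \frac{3 \sqrt{2} \operatorname{atan}{\left(\frac{\sqrt{2}}{4} \right)}}{4} + \frac{3 \sqrt{2} \operatorname{atan}{\left(\frac{11 \sqrt{2}}{4} \right)}}{4}

The integrand splits into summands that can be handled one at a time.
F(s) = - \frac{3 s}{2} + \frac{3 \sqrt{2} \operatorname{atan}{\left(\frac{\sqrt{2} s}{2} \right)}}{4} is an antiderivative of f.
Check: d/ds[- \frac{3 s}{2} + \frac{3 \sqrt{2} \operatorname{atan}{\left(\frac{\sqrt{2} s}{2} \right)}}{4}] = \frac{- 3 s^{2} - 3}{2 s^{2} + 4}, which equals f(s).
F(11/2) = - \frac{33}{4} + \frac{3 \sqrt{2} \operatorname{atan}{\left(\frac{11 \sqrt{2}}{4} \right)}}{4}; F(1/2) = - \frac{3}{4} + \frac{3 \sqrt{2} \operatorname{atan}{\left(\frac{\sqrt{2}}{4} \right)}}{4}.
Integral = F(11/2) - F(1/2) = - \frac{15}{2} - \frac{3 \sqrt{2} \operatorname{atan}{\left(\frac{\sqrt{2}}{4} \right)}}{4} + \frac{3 \sqrt{2} \operatorname{atan}{\left(\frac{11 \sqrt{2}}{4} \right)}}{4}.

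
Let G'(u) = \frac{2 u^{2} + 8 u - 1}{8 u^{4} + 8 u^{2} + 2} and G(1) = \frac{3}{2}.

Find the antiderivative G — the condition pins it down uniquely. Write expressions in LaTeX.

G(u) = \frac{8 u^{2} - u + 2}{2 \left(2 u^{2} + 1\right)}

Recognize the product-rule pattern: G'(u) = v'r + vr' with v = \frac{1}{4 u^{2} + 2}, r = - u - 2, so integration by parts undoes it.
A general antiderivative is \frac{- u - 2}{4 u^{2} + 2} + C.
The condition gives C = \frac{3}{2} - (- \frac{1}{2}) = 2.
So G(u) = \frac{8 u^{2} - u + 2}{2 \left(2 u^{2} + 1\right)}.
Check: d/du[\frac{8 u^{2} - u + 2}{2 \left(2 u^{2} + 1\right)}] = \frac{2 u^{2} + 8 u - 1}{8 u^{4} + 8 u^{2} + 2} = G'(u).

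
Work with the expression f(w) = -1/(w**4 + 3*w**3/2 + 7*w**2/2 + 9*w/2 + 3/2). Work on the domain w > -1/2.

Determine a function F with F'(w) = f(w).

The denominator factors as (w + 1)*(2*w + 1)*(w**2 + 3); partial fractions split f into directly integrable pieces: (3*w + 5)/(26*(w**2 + 3)) - 16/(13*(2*w + 1)) + 1/(2*(w + 1)).
Check: d/dw[-8*log(w + 1/2)/13 + log(w + 1)/2 + 3*log(w**2 + 3)/52 + 5*sqrt(3)*atan(sqrt(3)*w/3)/78] = -2/(2*w**4 + 3*w**3 + 7*w**2 + 9*w + 3), which equals f(w).

An antiderivative is F(w) = -8*log(w + 1/2)/13 + log(w + 1)/2 + 3*log(w**2 + 3)/52 + 5*sqrt(3)*atan(sqrt(3)*w/3)/78.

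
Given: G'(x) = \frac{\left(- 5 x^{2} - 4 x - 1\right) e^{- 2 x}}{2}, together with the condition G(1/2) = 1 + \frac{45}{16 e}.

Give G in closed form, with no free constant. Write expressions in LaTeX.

G'(x) has the shape u'v + uv' for u = \frac{5 x^{2}}{4} + \frac{9 x}{4} + \frac{11}{8} and v = e^{- 2 x} — it is the derivative of the product u*v.
A general antiderivative is \frac{\left(10 x^{2} + 18 x + 11\right) e^{- 2 x}}{8} + C.
The condition gives C = 1 + \frac{45}{16 e} - (\frac{45}{16 e}) = 1.
So G(x) = \frac{\left(10 x^{2} + 18 x + 8 e^{2 x} + 11\right) e^{- 2 x}}{8}.
Check: d/dx[\frac{\left(10 x^{2} + 18 x + 8 e^{2 x} + 11\right) e^{- 2 x}}{8}] = \frac{\left(- 5 x^{2} - 4 x - 1\right) e^{- 2 x}}{2} = G'(x).

G(x) = \frac{\left(10 x^{2} + 18 x + 8 e^{2 x} + 11\right) e^{- 2 x}}{8}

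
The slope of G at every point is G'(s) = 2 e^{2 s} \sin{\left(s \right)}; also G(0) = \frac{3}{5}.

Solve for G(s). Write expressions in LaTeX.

The proposed G(s) is checked by its d/ds: the result must match the given G'(s).
A general antiderivative is \frac{4 e^{2 s} \sin{\left(s \right)}}{5} - \frac{2 e^{2 s} \cos{\left(s \right)}}{5} + C.
The condition gives C = \frac{3}{5} - (- \frac{2}{5}) = 1.
So G(s) = \frac{4 e^{2 s} \sin{\left(s \right)}}{5} - \frac{2 e^{2 s} \cos{\left(s \right)}}{5} + 1.
Check: d/ds[\frac{4 e^{2 s} \sin{\left(s \right)}}{5} - \frac{2 e^{2 s} \cos{\left(s \right)}}{5} + 1] = 2 e^{2 s} \sin{\left(s \right)} = G'(s).

G(s) = \frac{4 e^{2 s} \sin{\left(s \right)}}{5} - \frac{2 e^{2 s} \cos{\left(s \right)}}{5} + 1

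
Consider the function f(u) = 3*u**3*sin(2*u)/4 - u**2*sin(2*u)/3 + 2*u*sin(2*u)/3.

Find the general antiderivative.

Integrate term by term and add the pieces.
Check: d/du[-3*u**3*cos(2*u)/8 + 9*u**2*sin(2*u)/16 + u**2*cos(2*u)/6 - u*sin(2*u)/6 + 11*u*cos(2*u)/48 - 11*sin(2*u)/96 - cos(2*u)/12] = 3*u**3*sin(2*u)/4 - u**2*sin(2*u)/3 + 2*u*sin(2*u)/3 = f(u).

F(u) = -3*u**3*cos(2*u)/8 + 9*u**2*sin(2*u)/16 + u**2*cos(2*u)/6 - u*sin(2*u)/6 + 11*u*cos(2*u)/48 - 11*sin(2*u)/96 - cos(2*u)/12 + C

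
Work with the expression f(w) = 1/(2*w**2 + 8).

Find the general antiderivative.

F(w) = atan(w/2)/4 + C

For F(w) to be correct the identity F'(w) - f(w) = 0 must hold.
Check: d/dw[atan(w/2)/4] = 1/(2*w**2 + 8) = f(w).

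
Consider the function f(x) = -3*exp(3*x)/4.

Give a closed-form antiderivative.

An antiderivative is F(x) = -exp(3*x)/4.

A first test for any F(x): its x-derivative must equal f(x) identically.
Check: d/dx[-exp(3*x)/4] = -3*exp(3*x)/4 = f(x).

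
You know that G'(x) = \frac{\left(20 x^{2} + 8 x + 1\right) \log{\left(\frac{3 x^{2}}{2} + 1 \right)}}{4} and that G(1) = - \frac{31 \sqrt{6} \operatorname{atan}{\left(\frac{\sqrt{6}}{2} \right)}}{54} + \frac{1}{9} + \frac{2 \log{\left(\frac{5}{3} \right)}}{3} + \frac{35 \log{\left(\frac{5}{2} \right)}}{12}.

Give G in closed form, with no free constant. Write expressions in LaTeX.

G(x) = \frac{5 x^{3} \log{\left(\frac{3 x^{2}}{2} + 1 \right)}}{3} - \frac{10 x^{3}}{9} + x^{2} \log{\left(\frac{3 x^{2}}{2} + 1 \right)} - x^{2} + \frac{x \log{\left(\frac{3 x^{2}}{2} + 1 \right)}}{4} + \frac{31 x}{18} + \frac{2 \log{\left(x^{2} + \frac{2}{3} \right)}}{3} - \frac{31 \sqrt{6} \operatorname{atan}{\left(\frac{\sqrt{6} x}{2} \right)}}{54} + \frac{1}{2}

Differentiate the proposed G(x) back; it has to land on the given G'(x).
A general antiderivative is - \frac{10 x^{3}}{9} - x^{2} + \frac{31 x}{18} + \left(\frac{5 x^{3}}{3} + x^{2} + \frac{x}{4}\right) \log{\left(\frac{3 x^{2}}{2} + 1 \right)} + \frac{2 \log{\left(x^{2} + \frac{2}{3} \right)}}{3} - \frac{31 \sqrt{6} \operatorname{atan}{\left(\frac{\sqrt{6} x}{2} \right)}}{54} + C.
The condition gives C = - \frac{31 \sqrt{6} \operatorname{atan}{\left(\frac{\sqrt{6}}{2} \right)}}{54} + \frac{1}{9} + \frac{2 \log{\left(\frac{5}{3} \right)}}{3} + \frac{35 \log{\left(\frac{5}{2} \right)}}{12} - (- \frac{31 \sqrt{6} \operatorname{atan}{\left(\frac{\sqrt{6}}{2} \right)}}{54} - \frac{7}{18} + \frac{2 \log{\left(\frac{5}{3} \right)}}{3} + \frac{35 \log{\left(\frac{5}{2} \right)}}{12}) = \frac{1}{2}.
So G(x) = \frac{5 x^{3} \log{\left(\frac{3 x^{2}}{2} + 1 \right)}}{3} - \frac{10 x^{3}}{9} + x^{2} \log{\left(\frac{3 x^{2}}{2} + 1 \right)} - x^{2} + \frac{x \log{\left(\frac{3 x^{2}}{2} + 1 \right)}}{4} + \frac{31 x}{18} + \frac{2 \log{\left(x^{2} + \frac{2}{3} \right)}}{3} - \frac{31 \sqrt{6} \operatorname{atan}{\left(\frac{\sqrt{6} x}{2} \right)}}{54} + \frac{1}{2}.
Check: d/dx[\frac{5 x^{3} \log{\left(\frac{3 x^{2}}{2} + 1 \right)}}{3} - \frac{10 x^{3}}{9} + x^{2} \log{\left(\frac{3 x^{2}}{2} + 1 \right)} - x^{2} + \frac{x \log{\left(\frac{3 x^{2}}{2} + 1 \right)}}{4} + \frac{31 x}{18} + \frac{2 \log{\left(x^{2} + \frac{2}{3} \right)}}{3} - \frac{31 \sqrt{6} \operatorname{atan}{\left(\frac{\sqrt{6} x}{2} \right)}}{54} + \frac{1}{2}] = 5 x^{2} \log{\left(\frac{3 x^{2}}{2} + 1 \right)} + 2 x \log{\left(\frac{3 x^{2}}{2} + 1 \right)} + \frac{\log{\left(\frac{3 x^{2}}{2} + 1 \right)}}{4}, which equals G'(x).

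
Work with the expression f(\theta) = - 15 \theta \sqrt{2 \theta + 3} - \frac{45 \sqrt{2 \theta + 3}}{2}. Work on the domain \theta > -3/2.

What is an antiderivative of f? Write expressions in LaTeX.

An antiderivative is F(\theta) = - \frac{3 \left(2 \theta + 3\right)^{\frac{5}{2}}}{2}.

The integrand splits into summands that can be handled one at a time.
Check: d/d\theta[- \frac{3 \left(2 \theta + 3\right)^{\frac{5}{2}}}{2}] = - 15 \theta \sqrt{2 \theta + 3} - \frac{45 \sqrt{2 \theta + 3}}{2} = f(\theta).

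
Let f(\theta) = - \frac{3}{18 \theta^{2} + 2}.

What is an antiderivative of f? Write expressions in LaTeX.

An antiderivative is F(\theta) = - \frac{\operatorname{atan}{\left(3 \theta \right)}}{2}.

Check any antiderivative F(\theta) by computing F'(\theta) and comparing it with f(\theta).
Check: d/d\theta[- \frac{\operatorname{atan}{\left(3 \theta \right)}}{2}] = - \frac{3}{18 \theta^{2} + 2} = f(\theta).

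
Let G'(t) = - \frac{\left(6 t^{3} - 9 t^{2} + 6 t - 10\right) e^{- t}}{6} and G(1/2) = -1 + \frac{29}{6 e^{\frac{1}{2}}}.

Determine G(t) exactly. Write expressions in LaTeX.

Recognize the product-rule pattern: G'(t) = u'v + uv' with u = t^{3} + \frac{3 t^{2}}{2} + 4 t + \frac{7}{3}, v = e^{- t}, so integration by parts undoes it.
A general antiderivative is \frac{\left(6 t^{3} + 9 t^{2} + 24 t + 14\right) e^{- t}}{6} + C.
The condition gives C = -1 + \frac{29}{6 e^{\frac{1}{2}}} - (\frac{29}{6 e^{\frac{1}{2}}}) = -1.
So G(t) = \frac{\left(6 t^{3} + 9 t^{2} + 24 t - 6 e^{t} + 14\right) e^{- t}}{6}.
Check: d/dt[\frac{\left(6 t^{3} + 9 t^{2} + 24 t - 6 e^{t} + 14\right) e^{- t}}{6}] = \frac{\left(- 6 t^{3} + 9 t^{2} - 6 t + 10\right) e^{- t}}{6}, which equals G'(t).

G(t) = \frac{\left(6 t^{3} + 9 t^{2} + 24 t - 6 e^{t} + 14\right) e^{- t}}{6}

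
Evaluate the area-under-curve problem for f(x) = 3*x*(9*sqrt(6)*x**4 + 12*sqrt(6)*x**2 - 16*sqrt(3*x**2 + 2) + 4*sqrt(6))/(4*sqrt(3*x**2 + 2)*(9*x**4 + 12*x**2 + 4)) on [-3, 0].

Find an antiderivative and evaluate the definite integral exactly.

Whatever form F(x) takes, F'(x) = f(x) is non-negotiable.
F(x) = 3*sqrt(2*x**2 + 4/3)/4 + 1/(3*x**2/2 + 1) is an antiderivative of f.
Check: d/dx[3*sqrt(2*x**2 + 4/3)/4 + 1/(3*x**2/2 + 1)] = (27*sqrt(6)*x**5 + 36*sqrt(6)*x**3 - 48*x*sqrt(3*x**2 + 2) + 12*sqrt(6)*x)/(36*x**4*sqrt(3*x**2 + 2) + 48*x**2*sqrt(3*x**2 + 2) + 16*sqrt(3*x**2 + 2)), which equals f(x).
F(0) = sqrt(3)/2 + 1; F(-3) = 2/29 + sqrt(174)/4.
Integral = F(0) - F(-3) = -sqrt(174)/4 + sqrt(3)/2 + 27/29.

Antiderivative: F(x) = 3*sqrt(2*x**2 + 4/3)/4 + 1/(3*x**2/2 + 1); value = -sqrt(174)/4 + sqrt(3)/2 + 27/29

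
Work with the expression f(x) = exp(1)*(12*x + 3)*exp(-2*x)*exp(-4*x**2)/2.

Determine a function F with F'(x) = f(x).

f matches the chain-rule pattern g'(h)*h' with inner function h(x) = -4*x**2 - 2*x + 1; substituting u = h(x) collapses the integral.
Check: d/dx[-3*exp(1)*exp(-2*x)*exp(-4*x**2)/4] = (12*exp(1)*x + 3*exp(1))*exp(-2*x)*exp(-4*x**2)/2, which equals f(x).

An antiderivative is F(x) = -3*exp(1)*exp(-2*x)*exp(-4*x**2)/4.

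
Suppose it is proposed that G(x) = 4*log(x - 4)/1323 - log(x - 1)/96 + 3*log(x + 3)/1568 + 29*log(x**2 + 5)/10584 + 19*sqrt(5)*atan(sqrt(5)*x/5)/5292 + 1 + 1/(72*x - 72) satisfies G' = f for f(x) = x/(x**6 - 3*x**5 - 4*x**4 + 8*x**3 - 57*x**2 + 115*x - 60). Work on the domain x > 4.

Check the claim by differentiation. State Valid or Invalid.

Valid - the claim checks out under differentiation.

d/dx[G] = x/(x**6 - 3*x**5 - 4*x**4 + 8*x**3 - 57*x**2 + 115*x - 60)
This equals f(x) exactly, so the claim holds.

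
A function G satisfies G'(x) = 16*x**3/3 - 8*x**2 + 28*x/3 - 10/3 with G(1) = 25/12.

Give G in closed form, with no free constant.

G'(x) matches the chain-rule pattern g'(h)*h' with inner function h(x) = x**2 - x + 5/4; substituting u = h(x) collapses the integral.
A general antiderivative is 4*(x**2 - x + 5/4)**2/3 + C.
The condition gives C = 25/12 - (25/12) = 0.
So G(x) = (4*x**2 - 4*x + 5)**2/12.
Check: d/dx[(4*x**2 - 4*x + 5)**2/12] = 16*x**3/3 - 8*x**2 + 28*x/3 - 10/3 = G'(x).

G(x) = (4*x**2 - 4*x + 5)**2/12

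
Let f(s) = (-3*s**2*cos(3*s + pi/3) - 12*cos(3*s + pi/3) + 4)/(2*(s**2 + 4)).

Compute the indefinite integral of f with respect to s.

F(s) = -sin(3*s + pi/3)/2 + atan(s/2) + C

A first test for any F(s): its s-derivative must equal f(s) identically.
Check: d/ds[-sin(3*s + pi/3)/2 + atan(s/2)] = (-3*s**2*cos(3*s + pi/3) - 12*cos(3*s + pi/3) + 4)/(2*s**2 + 8), which equals f(s).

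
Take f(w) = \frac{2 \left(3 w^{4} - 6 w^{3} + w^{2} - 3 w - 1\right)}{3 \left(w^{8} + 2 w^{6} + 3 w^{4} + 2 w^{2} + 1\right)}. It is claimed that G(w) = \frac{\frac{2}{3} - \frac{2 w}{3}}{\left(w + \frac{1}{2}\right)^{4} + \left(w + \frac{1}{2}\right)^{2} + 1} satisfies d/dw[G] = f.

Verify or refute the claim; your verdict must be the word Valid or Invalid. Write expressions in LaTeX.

d/dw[G] = \frac{1536 w^{4} - 1792 w^{2} - 2560 w - 1440}{768 w^{8} + 3072 w^{7} + 6912 w^{6} + 9984 w^{5} + 11424 w^{4} + 9792 w^{3} + 6768 w^{2} + 3024 w + 1323}
d/dw[G] - f(w) = \frac{- 3072 w^{11} - 768 w^{10} + 4608 w^{9} + 18720 w^{8} + 30208 w^{7} + 37408 w^{6} + 36320 w^{5} + 25770 w^{4} + 18220 w^{3} + 5006 w^{2} + 2102 w - 558}{768 w^{16} + 3072 w^{15} + 8448 w^{14} + 16128 w^{13} + 27552 w^{12} + 38976 w^{11} + 51888 w^{10} + 58704 w^{9} + 63723 w^{8} + 58464 w^{7} + 52710 w^{6} + 38640 w^{5} + 28929 w^{4} + 15840 w^{3} + 9414 w^{2} + 3024 w + 1323} != 0.

Invalid: d/dw[G] - f = \frac{- 3072 w^{11} - 768 w^{10} + 4608 w^{9} + 18720 w^{8} + 30208 w^{7} + 37408 w^{6} + 36320 w^{5} + 25770 w^{4} + 18220 w^{3} + 5006 w^{2} + 2102 w - 558}{768 w^{16} + 3072 w^{15} + 8448 w^{14} + 16128 w^{13} + 27552 w^{12} + 38976 w^{11} + 51888 w^{10} + 58704 w^{9} + 63723 w^{8} + 58464 w^{7} + 52710 w^{6} + 38640 w^{5} + 28929 w^{4} + 15840 w^{3} + 9414 w^{2} + 3024 w + 1323}, which is not 0.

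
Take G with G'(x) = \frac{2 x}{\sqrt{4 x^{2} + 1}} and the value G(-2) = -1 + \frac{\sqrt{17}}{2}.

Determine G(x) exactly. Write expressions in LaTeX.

The substitution u = 4 x^{2} + 1 works: G'(x) is exactly (dG/du)*(du/dx) for that inner function.
A general antiderivative is \frac{\sqrt{4 x^{2} + 1}}{2} + C.
The condition gives C = -1 + \frac{\sqrt{17}}{2} - (\frac{\sqrt{17}}{2}) = -1.
So G(x) = \frac{\sqrt{4 x^{2} + 1}}{2} - 1.
Check: d/dx[\frac{\sqrt{4 x^{2} + 1}}{2} - 1] = \frac{2 x}{\sqrt{4 x^{2} + 1}} = G'(x).

G(x) = \frac{\sqrt{4 x^{2} + 1}}{2} - 1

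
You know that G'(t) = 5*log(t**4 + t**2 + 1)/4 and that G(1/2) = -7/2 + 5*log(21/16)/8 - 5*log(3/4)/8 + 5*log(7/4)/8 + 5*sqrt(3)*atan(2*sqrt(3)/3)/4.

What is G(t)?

Whatever form G(t) takes, its d/dt must return the stated G'(t).
A general antiderivative is 5*t*log(t**4 + t**2 + 1)/4 - 5*t - 5*log(t**2 - t + 1)/8 + 5*log(t**2 + t + 1)/8 + 5*sqrt(3)*atan(2*sqrt(3)*t/3 - sqrt(3)/3)/4 + 5*sqrt(3)*atan(2*sqrt(3)*t/3 + sqrt(3)/3)/4 + C.
The condition gives C = -7/2 + 5*log(21/16)/8 - 5*log(3/4)/8 + 5*log(7/4)/8 + 5*sqrt(3)*atan(2*sqrt(3)/3)/4 - (-5/2 + 5*log(21/16)/8 - 5*log(3/4)/8 + 5*log(7/4)/8 + 5*sqrt(3)*atan(2*sqrt(3)/3)/4) = -1.
So G(t) = 5*t*log(t**4 + t**2 + 1)/4 - 5*t - 5*log(t**2 - t + 1)/8 + 5*log(t**2 + t + 1)/8 + 5*sqrt(3)*atan(2*sqrt(3)*t/3 - sqrt(3)/3)/4 + 5*sqrt(3)*atan(2*sqrt(3)*t/3 + sqrt(3)/3)/4 - 1.
Check: d/dt[5*t*log(t**4 + t**2 + 1)/4 - 5*t - 5*log(t**2 - t + 1)/8 + 5*log(t**2 + t + 1)/8 + 5*sqrt(3)*atan(2*sqrt(3)*t/3 - sqrt(3)/3)/4 + 5*sqrt(3)*atan(2*sqrt(3)*t/3 + sqrt(3)/3)/4 - 1] = 5*log(t**4 + t**2 + 1)/4 = G'(t).

G(t) = 5*t*log(t**4 + t**2 + 1)/4 - 5*t - 5*log(t**2 - t + 1)/8 + 5*log(t**2 + t + 1)/8 + 5*sqrt(3)*atan(2*sqrt(3)*t/3 - sqrt(3)/3)/4 + 5*sqrt(3)*atan(2*sqrt(3)*t/3 + sqrt(3)/3)/4 - 1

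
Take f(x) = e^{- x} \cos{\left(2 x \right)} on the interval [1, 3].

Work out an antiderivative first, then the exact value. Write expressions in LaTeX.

Antiderivative: F(x) = - \frac{\left(- 2 \sin{\left(2 x \right)} + \cos{\left(2 x \right)}\right) e^{- x}}{5}; value = - \frac{2 \sin{\left(2 \right)}}{5 e} + \frac{\cos{\left(2 \right)}}{5 e} - \frac{\cos{\left(6 \right)}}{5 e^{3}} + \frac{2 \sin{\left(6 \right)}}{5 e^{3}}

Any candidate F(x) must reproduce f(x) exactly when differentiated.
F(x) = - \frac{\left(- 2 \sin{\left(2 x \right)} + \cos{\left(2 x \right)}\right) e^{- x}}{5} is an antiderivative of f.
Check: d/dx[- \frac{\left(- 2 \sin{\left(2 x \right)} + \cos{\left(2 x \right)}\right) e^{- x}}{5}] = e^{- x} \cos{\left(2 x \right)} = f(x).
F(3) = - \frac{\cos{\left(6 \right)}}{5 e^{3}} + \frac{2 \sin{\left(6 \right)}}{5 e^{3}}; F(1) = - \frac{\cos{\left(2 \right)}}{5 e} + \frac{2 \sin{\left(2 \right)}}{5 e}.
Integral = F(3) - F(1) = - \frac{2 \sin{\left(2 \right)}}{5 e} + \frac{\cos{\left(2 \right)}}{5 e} - \frac{\cos{\left(6 \right)}}{5 e^{3}} + \frac{2 \sin{\left(6 \right)}}{5 e^{3}}.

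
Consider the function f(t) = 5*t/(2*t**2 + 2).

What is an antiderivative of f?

An antiderivative is F(t) = 5*log(t**2 + 1)/4.

The substitution u = t**2 + 1 works: f is exactly (dF/du)*(du/dt) for that inner function.
Check: d/dt[5*log(t**2 + 1)/4] = 5*t/(2*t**2 + 2) = f(t).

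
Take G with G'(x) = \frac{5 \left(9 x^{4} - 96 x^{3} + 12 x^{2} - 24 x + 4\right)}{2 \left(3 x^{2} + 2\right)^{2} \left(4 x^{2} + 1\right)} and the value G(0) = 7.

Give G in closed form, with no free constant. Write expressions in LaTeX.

G(x) = \frac{15 x^{2} \operatorname{atan}{\left(2 x \right)} + 24 x^{2} + 10 \operatorname{atan}{\left(2 x \right)} + 56}{12 x^{2} + 8}

Recover the given G'(x) by differentiating a candidate G(x); any mismatch rules it out.
A general antiderivative is \frac{5 \operatorname{atan}{\left(2 x \right)}}{4} + \frac{5}{3 \left(\frac{x^{2}}{2} + \frac{1}{3}\right)} + C.
The condition gives C = 7 - (5) = 2.
So G(x) = \frac{15 x^{2} \operatorname{atan}{\left(2 x \right)} + 24 x^{2} + 10 \operatorname{atan}{\left(2 x \right)} + 56}{12 x^{2} + 8}.
Check: d/dx[\frac{15 x^{2} \operatorname{atan}{\left(2 x \right)} + 24 x^{2} + 10 \operatorname{atan}{\left(2 x \right)} + 56}{12 x^{2} + 8}] = \frac{45 x^{4} - 480 x^{3} + 60 x^{2} - 120 x + 20}{72 x^{6} + 114 x^{4} + 56 x^{2} + 8}, which equals G'(x).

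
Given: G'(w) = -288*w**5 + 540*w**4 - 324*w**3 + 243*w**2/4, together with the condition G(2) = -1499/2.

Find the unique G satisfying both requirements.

G(w) = (-3*w**3*(4*w - 3)**3 + 2)/4

G'(w) matches the chain-rule pattern g'(h)*h' with inner function h(w) = 4*w**2 - 3*w; substituting u = h(w) collapses the integral.
A general antiderivative is -3*(4*w**2 - 3*w)**3/4 + C.
The condition gives C = -1499/2 - (-750) = 1/2.
So G(w) = (-3*w**3*(4*w - 3)**3 + 2)/4.
Check: d/dw[(-3*w**3*(4*w - 3)**3 + 2)/4] = -288*w**5 + 540*w**4 - 324*w**3 + 243*w**2/4 = G'(w).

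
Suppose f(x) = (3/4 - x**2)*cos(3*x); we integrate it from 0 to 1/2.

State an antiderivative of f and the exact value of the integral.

Check any antiderivative F(x) by computing F'(x) and comparing it with f(x).
F(x) = -x**2*sin(3*x)/3 - 2*x*cos(3*x)/9 + 35*sin(3*x)/108 is an antiderivative of f.
Check: d/dx[-x**2*sin(3*x)/3 - 2*x*cos(3*x)/9 + 35*sin(3*x)/108] = -x**2*cos(3*x) + 3*cos(3*x)/4, which equals f(x).
F(1/2) = -cos(3/2)/9 + 13*sin(3/2)/54; F(0) = 0.
Integral = F(1/2) - F(0) = -cos(3/2)/9 + 13*sin(3/2)/54.

Antiderivative: F(x) = -x**2*sin(3*x)/3 - 2*x*cos(3*x)/9 + 35*sin(3*x)/108; value = -cos(3/2)/9 + 13*sin(3/2)/54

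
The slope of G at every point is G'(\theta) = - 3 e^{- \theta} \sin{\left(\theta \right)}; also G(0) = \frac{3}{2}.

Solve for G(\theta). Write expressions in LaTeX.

G(\theta) = \frac{3 \left(\sin{\left(\theta \right)} + \cos{\left(\theta \right)}\right) e^{- \theta}}{2}

A candidate passes only if d/d\theta[G] lands on the given G'(\theta) exactly.
A general antiderivative is \frac{3 e^{- \theta} \sin{\left(\theta \right)}}{2} + \frac{3 e^{- \theta} \cos{\left(\theta \right)}}{2} + C.
The condition gives C = \frac{3}{2} - (\frac{3}{2}) = 0.
So G(\theta) = \frac{3 \left(\sin{\left(\theta \right)} + \cos{\left(\theta \right)}\right) e^{- \theta}}{2}.
Check: d/d\theta[\frac{3 \left(\sin{\left(\theta \right)} + \cos{\left(\theta \right)}\right) e^{- \theta}}{2}] = - 3 e^{- \theta} \sin{\left(\theta \right)} = G'(\theta).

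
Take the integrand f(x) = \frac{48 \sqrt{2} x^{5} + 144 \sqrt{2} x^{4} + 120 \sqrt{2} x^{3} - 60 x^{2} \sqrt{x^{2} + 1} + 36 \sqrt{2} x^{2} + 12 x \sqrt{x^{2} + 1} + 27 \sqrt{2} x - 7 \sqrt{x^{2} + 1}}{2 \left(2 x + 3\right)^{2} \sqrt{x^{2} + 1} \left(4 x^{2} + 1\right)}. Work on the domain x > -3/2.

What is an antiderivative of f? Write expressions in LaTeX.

Whatever form F(x) takes, F'(x) = f(x) is non-negotiable.
Check: d/dx[\frac{3 \sqrt{2 x^{2} + 2}}{2} + \frac{\operatorname{atan}{\left(2 x \right)}}{4} + \frac{4}{2 x + 3}] = \frac{48 \sqrt{2} x^{5} + 144 \sqrt{2} x^{4} + 120 \sqrt{2} x^{3} - 60 x^{2} \sqrt{x^{2} + 1} + 36 \sqrt{2} x^{2} + 12 x \sqrt{x^{2} + 1} + 27 \sqrt{2} x - 7 \sqrt{x^{2} + 1}}{32 x^{4} \sqrt{x^{2} + 1} + 96 x^{3} \sqrt{x^{2} + 1} + 80 x^{2} \sqrt{x^{2} + 1} + 24 x \sqrt{x^{2} + 1} + 18 \sqrt{x^{2} + 1}}, which equals f(x).

An antiderivative is F(x) = \frac{3 \sqrt{2 x^{2} + 2}}{2} + \frac{\operatorname{atan}{\left(2 x \right)}}{4} + \frac{4}{2 x + 3}.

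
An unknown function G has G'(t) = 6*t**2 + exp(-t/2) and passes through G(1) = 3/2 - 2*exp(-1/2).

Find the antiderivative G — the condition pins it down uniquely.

G(t) = (4*t**3*exp(t/2) - exp(t/2) - 4)*exp(-t/2)/2

Integrate term by term and add the pieces.
A general antiderivative is 2*t**3 - 1 - 2*exp(-t/2) + C.
The condition gives C = 3/2 - 2*exp(-1/2) - (1 - 2*exp(-1/2)) = 1/2.
So G(t) = (4*t**3*exp(t/2) - exp(t/2) - 4)*exp(-t/2)/2.
Check: d/dt[(4*t**3*exp(t/2) - exp(t/2) - 4)*exp(-t/2)/2] = (6*t**2*exp(t/2) + 1)*exp(-t/2), which equals G'(t).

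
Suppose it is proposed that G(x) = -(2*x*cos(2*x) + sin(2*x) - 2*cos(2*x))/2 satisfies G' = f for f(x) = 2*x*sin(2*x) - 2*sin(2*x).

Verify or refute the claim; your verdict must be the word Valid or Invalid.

d/dx[G] = 2*x*sin(2*x) - 2*sin(2*x) - 2*cos(2*x)
d/dx[G] - f(x) = -2*cos(2*x) != 0.

Invalid: d/dx[G] - f = -2*cos(2*x), which is not 0.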